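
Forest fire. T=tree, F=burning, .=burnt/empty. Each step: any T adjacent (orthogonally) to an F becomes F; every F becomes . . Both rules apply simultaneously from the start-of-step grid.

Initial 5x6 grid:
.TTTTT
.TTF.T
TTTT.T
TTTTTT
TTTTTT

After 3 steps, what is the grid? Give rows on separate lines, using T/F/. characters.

Step 1: 3 trees catch fire, 1 burn out
  .TTFTT
  .TF..T
  TTTF.T
  TTTTTT
  TTTTTT
Step 2: 5 trees catch fire, 3 burn out
  .TF.FT
  .F...T
  TTF..T
  TTTFTT
  TTTTTT
Step 3: 6 trees catch fire, 5 burn out
  .F...F
  .....T
  TF...T
  TTF.FT
  TTTFTT

.F...F
.....T
TF...T
TTF.FT
TTTFTT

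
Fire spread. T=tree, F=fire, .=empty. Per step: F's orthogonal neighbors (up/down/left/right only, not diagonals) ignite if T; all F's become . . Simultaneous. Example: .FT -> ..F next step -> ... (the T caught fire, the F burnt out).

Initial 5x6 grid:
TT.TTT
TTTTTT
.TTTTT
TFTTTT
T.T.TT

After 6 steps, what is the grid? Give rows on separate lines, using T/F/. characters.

Step 1: 3 trees catch fire, 1 burn out
  TT.TTT
  TTTTTT
  .FTTTT
  F.FTTT
  T.T.TT
Step 2: 5 trees catch fire, 3 burn out
  TT.TTT
  TFTTTT
  ..FTTT
  ...FTT
  F.F.TT
Step 3: 5 trees catch fire, 5 burn out
  TF.TTT
  F.FTTT
  ...FTT
  ....FT
  ....TT
Step 4: 5 trees catch fire, 5 burn out
  F..TTT
  ...FTT
  ....FT
  .....F
  ....FT
Step 5: 4 trees catch fire, 5 burn out
  ...FTT
  ....FT
  .....F
  ......
  .....F
Step 6: 2 trees catch fire, 4 burn out
  ....FT
  .....F
  ......
  ......
  ......

....FT
.....F
......
......
......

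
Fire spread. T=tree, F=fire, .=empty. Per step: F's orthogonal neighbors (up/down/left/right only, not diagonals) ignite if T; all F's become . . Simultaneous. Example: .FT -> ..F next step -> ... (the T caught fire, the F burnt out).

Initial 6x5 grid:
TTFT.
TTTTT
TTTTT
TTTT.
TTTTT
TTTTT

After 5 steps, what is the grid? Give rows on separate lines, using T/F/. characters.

Step 1: 3 trees catch fire, 1 burn out
  TF.F.
  TTFTT
  TTTTT
  TTTT.
  TTTTT
  TTTTT
Step 2: 4 trees catch fire, 3 burn out
  F....
  TF.FT
  TTFTT
  TTTT.
  TTTTT
  TTTTT
Step 3: 5 trees catch fire, 4 burn out
  .....
  F...F
  TF.FT
  TTFT.
  TTTTT
  TTTTT
Step 4: 5 trees catch fire, 5 burn out
  .....
  .....
  F...F
  TF.F.
  TTFTT
  TTTTT
Step 5: 4 trees catch fire, 5 burn out
  .....
  .....
  .....
  F....
  TF.FT
  TTFTT

.....
.....
.....
F....
TF.FT
TTFTT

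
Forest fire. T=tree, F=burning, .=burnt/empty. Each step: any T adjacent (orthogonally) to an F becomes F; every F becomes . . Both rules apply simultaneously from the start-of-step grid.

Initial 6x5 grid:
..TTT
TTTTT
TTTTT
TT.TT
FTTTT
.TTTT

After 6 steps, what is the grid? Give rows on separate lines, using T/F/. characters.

Step 1: 2 trees catch fire, 1 burn out
  ..TTT
  TTTTT
  TTTTT
  FT.TT
  .FTTT
  .TTTT
Step 2: 4 trees catch fire, 2 burn out
  ..TTT
  TTTTT
  FTTTT
  .F.TT
  ..FTT
  .FTTT
Step 3: 4 trees catch fire, 4 burn out
  ..TTT
  FTTTT
  .FTTT
  ...TT
  ...FT
  ..FTT
Step 4: 5 trees catch fire, 4 burn out
  ..TTT
  .FTTT
  ..FTT
  ...FT
  ....F
  ...FT
Step 5: 4 trees catch fire, 5 burn out
  ..TTT
  ..FTT
  ...FT
  ....F
  .....
  ....F
Step 6: 3 trees catch fire, 4 burn out
  ..FTT
  ...FT
  ....F
  .....
  .....
  .....

..FTT
...FT
....F
.....
.....
.....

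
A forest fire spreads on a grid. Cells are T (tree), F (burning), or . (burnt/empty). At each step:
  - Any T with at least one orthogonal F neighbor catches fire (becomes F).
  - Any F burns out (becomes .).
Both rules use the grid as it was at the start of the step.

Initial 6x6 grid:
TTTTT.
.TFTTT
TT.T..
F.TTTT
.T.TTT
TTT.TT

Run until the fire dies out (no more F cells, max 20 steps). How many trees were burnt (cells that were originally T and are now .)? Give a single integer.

Step 1: +4 fires, +2 burnt (F count now 4)
Step 2: +5 fires, +4 burnt (F count now 5)
Step 3: +4 fires, +5 burnt (F count now 4)
Step 4: +3 fires, +4 burnt (F count now 3)
Step 5: +2 fires, +3 burnt (F count now 2)
Step 6: +2 fires, +2 burnt (F count now 2)
Step 7: +1 fires, +2 burnt (F count now 1)
Step 8: +0 fires, +1 burnt (F count now 0)
Fire out after step 8
Initially T: 25, now '.': 32
Total burnt (originally-T cells now '.'): 21

Answer: 21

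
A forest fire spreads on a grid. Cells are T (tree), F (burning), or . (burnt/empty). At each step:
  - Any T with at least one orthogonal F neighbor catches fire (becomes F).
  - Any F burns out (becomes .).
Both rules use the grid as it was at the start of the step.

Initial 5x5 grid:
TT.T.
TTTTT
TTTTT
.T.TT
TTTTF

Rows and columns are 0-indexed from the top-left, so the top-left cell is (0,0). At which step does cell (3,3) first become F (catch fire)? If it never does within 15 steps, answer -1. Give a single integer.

Step 1: cell (3,3)='T' (+2 fires, +1 burnt)
Step 2: cell (3,3)='F' (+3 fires, +2 burnt)
  -> target ignites at step 2
Step 3: cell (3,3)='.' (+3 fires, +3 burnt)
Step 4: cell (3,3)='.' (+4 fires, +3 burnt)
Step 5: cell (3,3)='.' (+3 fires, +4 burnt)
Step 6: cell (3,3)='.' (+2 fires, +3 burnt)
Step 7: cell (3,3)='.' (+2 fires, +2 burnt)
Step 8: cell (3,3)='.' (+1 fires, +2 burnt)
Step 9: cell (3,3)='.' (+0 fires, +1 burnt)
  fire out at step 9

2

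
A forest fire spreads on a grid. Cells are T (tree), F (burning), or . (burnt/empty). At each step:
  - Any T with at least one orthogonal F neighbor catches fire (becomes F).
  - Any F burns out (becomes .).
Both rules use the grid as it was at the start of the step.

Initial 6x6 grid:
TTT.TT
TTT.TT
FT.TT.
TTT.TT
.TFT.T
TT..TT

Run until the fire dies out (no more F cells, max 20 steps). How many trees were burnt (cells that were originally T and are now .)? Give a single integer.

Step 1: +6 fires, +2 burnt (F count now 6)
Step 2: +4 fires, +6 burnt (F count now 4)
Step 3: +3 fires, +4 burnt (F count now 3)
Step 4: +1 fires, +3 burnt (F count now 1)
Step 5: +0 fires, +1 burnt (F count now 0)
Fire out after step 5
Initially T: 25, now '.': 25
Total burnt (originally-T cells now '.'): 14

Answer: 14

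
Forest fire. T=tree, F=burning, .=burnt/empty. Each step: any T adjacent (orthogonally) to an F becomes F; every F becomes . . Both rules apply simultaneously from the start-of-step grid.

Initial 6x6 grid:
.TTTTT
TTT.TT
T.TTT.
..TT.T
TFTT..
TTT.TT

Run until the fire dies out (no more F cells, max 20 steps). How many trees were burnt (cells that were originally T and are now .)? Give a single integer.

Answer: 22

Derivation:
Step 1: +3 fires, +1 burnt (F count now 3)
Step 2: +4 fires, +3 burnt (F count now 4)
Step 3: +2 fires, +4 burnt (F count now 2)
Step 4: +2 fires, +2 burnt (F count now 2)
Step 5: +3 fires, +2 burnt (F count now 3)
Step 6: +4 fires, +3 burnt (F count now 4)
Step 7: +3 fires, +4 burnt (F count now 3)
Step 8: +1 fires, +3 burnt (F count now 1)
Step 9: +0 fires, +1 burnt (F count now 0)
Fire out after step 9
Initially T: 25, now '.': 33
Total burnt (originally-T cells now '.'): 22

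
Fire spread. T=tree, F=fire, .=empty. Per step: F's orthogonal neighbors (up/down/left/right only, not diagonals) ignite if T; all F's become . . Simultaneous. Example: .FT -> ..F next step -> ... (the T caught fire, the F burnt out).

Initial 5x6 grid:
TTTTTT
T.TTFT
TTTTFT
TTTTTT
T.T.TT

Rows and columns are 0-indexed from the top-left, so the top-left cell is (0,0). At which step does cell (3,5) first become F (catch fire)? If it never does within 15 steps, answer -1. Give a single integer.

Step 1: cell (3,5)='T' (+6 fires, +2 burnt)
Step 2: cell (3,5)='F' (+7 fires, +6 burnt)
  -> target ignites at step 2
Step 3: cell (3,5)='.' (+4 fires, +7 burnt)
Step 4: cell (3,5)='.' (+4 fires, +4 burnt)
Step 5: cell (3,5)='.' (+3 fires, +4 burnt)
Step 6: cell (3,5)='.' (+1 fires, +3 burnt)
Step 7: cell (3,5)='.' (+0 fires, +1 burnt)
  fire out at step 7

2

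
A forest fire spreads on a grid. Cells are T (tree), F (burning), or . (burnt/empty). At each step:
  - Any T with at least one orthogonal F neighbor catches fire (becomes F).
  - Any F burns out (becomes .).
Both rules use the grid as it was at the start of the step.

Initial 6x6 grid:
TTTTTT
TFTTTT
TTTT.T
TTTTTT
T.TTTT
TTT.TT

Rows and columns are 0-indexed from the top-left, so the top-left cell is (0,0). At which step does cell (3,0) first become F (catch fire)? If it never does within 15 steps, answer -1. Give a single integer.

Step 1: cell (3,0)='T' (+4 fires, +1 burnt)
Step 2: cell (3,0)='T' (+6 fires, +4 burnt)
Step 3: cell (3,0)='F' (+5 fires, +6 burnt)
  -> target ignites at step 3
Step 4: cell (3,0)='.' (+5 fires, +5 burnt)
Step 5: cell (3,0)='.' (+6 fires, +5 burnt)
Step 6: cell (3,0)='.' (+3 fires, +6 burnt)
Step 7: cell (3,0)='.' (+2 fires, +3 burnt)
Step 8: cell (3,0)='.' (+1 fires, +2 burnt)
Step 9: cell (3,0)='.' (+0 fires, +1 burnt)
  fire out at step 9

3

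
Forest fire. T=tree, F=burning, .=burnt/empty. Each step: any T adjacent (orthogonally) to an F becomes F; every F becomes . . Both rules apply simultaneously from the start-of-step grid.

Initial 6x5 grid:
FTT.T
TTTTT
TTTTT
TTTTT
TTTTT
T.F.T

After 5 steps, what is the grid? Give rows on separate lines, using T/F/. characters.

Step 1: 3 trees catch fire, 2 burn out
  .FT.T
  FTTTT
  TTTTT
  TTTTT
  TTFTT
  T...T
Step 2: 6 trees catch fire, 3 burn out
  ..F.T
  .FTTT
  FTTTT
  TTFTT
  TF.FT
  T...T
Step 3: 8 trees catch fire, 6 burn out
  ....T
  ..FTT
  .FFTT
  FF.FT
  F...F
  T...T
Step 4: 5 trees catch fire, 8 burn out
  ....T
  ...FT
  ...FT
  ....F
  .....
  F...F
Step 5: 2 trees catch fire, 5 burn out
  ....T
  ....F
  ....F
  .....
  .....
  .....

....T
....F
....F
.....
.....
.....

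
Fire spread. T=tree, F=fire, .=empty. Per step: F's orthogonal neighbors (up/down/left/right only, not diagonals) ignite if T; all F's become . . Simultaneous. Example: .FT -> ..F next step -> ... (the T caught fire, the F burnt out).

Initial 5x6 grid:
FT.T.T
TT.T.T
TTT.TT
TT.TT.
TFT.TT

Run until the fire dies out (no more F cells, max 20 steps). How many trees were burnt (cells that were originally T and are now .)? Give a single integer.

Answer: 10

Derivation:
Step 1: +5 fires, +2 burnt (F count now 5)
Step 2: +4 fires, +5 burnt (F count now 4)
Step 3: +1 fires, +4 burnt (F count now 1)
Step 4: +0 fires, +1 burnt (F count now 0)
Fire out after step 4
Initially T: 20, now '.': 20
Total burnt (originally-T cells now '.'): 10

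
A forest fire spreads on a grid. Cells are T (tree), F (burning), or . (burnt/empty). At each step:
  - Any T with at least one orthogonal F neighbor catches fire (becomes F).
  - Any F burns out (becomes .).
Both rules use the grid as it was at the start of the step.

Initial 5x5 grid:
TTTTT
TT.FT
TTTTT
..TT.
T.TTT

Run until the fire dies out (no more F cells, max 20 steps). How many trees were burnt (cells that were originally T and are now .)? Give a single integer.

Answer: 18

Derivation:
Step 1: +3 fires, +1 burnt (F count now 3)
Step 2: +5 fires, +3 burnt (F count now 5)
Step 3: +4 fires, +5 burnt (F count now 4)
Step 4: +5 fires, +4 burnt (F count now 5)
Step 5: +1 fires, +5 burnt (F count now 1)
Step 6: +0 fires, +1 burnt (F count now 0)
Fire out after step 6
Initially T: 19, now '.': 24
Total burnt (originally-T cells now '.'): 18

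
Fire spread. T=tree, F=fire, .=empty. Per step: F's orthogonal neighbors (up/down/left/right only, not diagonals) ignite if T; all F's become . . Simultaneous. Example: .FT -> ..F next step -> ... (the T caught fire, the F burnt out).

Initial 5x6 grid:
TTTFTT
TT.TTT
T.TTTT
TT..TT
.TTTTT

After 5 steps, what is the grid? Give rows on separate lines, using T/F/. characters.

Step 1: 3 trees catch fire, 1 burn out
  TTF.FT
  TT.FTT
  T.TTTT
  TT..TT
  .TTTTT
Step 2: 4 trees catch fire, 3 burn out
  TF...F
  TT..FT
  T.TFTT
  TT..TT
  .TTTTT
Step 3: 5 trees catch fire, 4 burn out
  F.....
  TF...F
  T.F.FT
  TT..TT
  .TTTTT
Step 4: 3 trees catch fire, 5 burn out
  ......
  F.....
  T....F
  TT..FT
  .TTTTT
Step 5: 3 trees catch fire, 3 burn out
  ......
  ......
  F.....
  TT...F
  .TTTFT

......
......
F.....
TT...F
.TTTFT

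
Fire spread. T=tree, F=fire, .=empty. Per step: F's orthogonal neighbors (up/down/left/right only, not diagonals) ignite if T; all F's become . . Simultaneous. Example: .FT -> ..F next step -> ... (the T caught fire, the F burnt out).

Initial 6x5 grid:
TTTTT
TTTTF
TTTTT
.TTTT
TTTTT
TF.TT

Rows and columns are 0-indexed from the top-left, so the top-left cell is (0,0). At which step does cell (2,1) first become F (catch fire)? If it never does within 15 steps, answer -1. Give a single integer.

Step 1: cell (2,1)='T' (+5 fires, +2 burnt)
Step 2: cell (2,1)='T' (+7 fires, +5 burnt)
Step 3: cell (2,1)='F' (+8 fires, +7 burnt)
  -> target ignites at step 3
Step 4: cell (2,1)='.' (+5 fires, +8 burnt)
Step 5: cell (2,1)='.' (+1 fires, +5 burnt)
Step 6: cell (2,1)='.' (+0 fires, +1 burnt)
  fire out at step 6

3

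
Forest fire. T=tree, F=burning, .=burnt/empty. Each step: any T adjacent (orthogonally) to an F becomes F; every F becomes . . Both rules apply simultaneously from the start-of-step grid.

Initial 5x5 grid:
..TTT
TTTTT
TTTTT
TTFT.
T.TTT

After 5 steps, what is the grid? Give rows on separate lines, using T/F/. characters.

Step 1: 4 trees catch fire, 1 burn out
  ..TTT
  TTTTT
  TTFTT
  TF.F.
  T.FTT
Step 2: 5 trees catch fire, 4 burn out
  ..TTT
  TTFTT
  TF.FT
  F....
  T..FT
Step 3: 7 trees catch fire, 5 burn out
  ..FTT
  TF.FT
  F...F
  .....
  F...F
Step 4: 3 trees catch fire, 7 burn out
  ...FT
  F...F
  .....
  .....
  .....
Step 5: 1 trees catch fire, 3 burn out
  ....F
  .....
  .....
  .....
  .....

....F
.....
.....
.....
.....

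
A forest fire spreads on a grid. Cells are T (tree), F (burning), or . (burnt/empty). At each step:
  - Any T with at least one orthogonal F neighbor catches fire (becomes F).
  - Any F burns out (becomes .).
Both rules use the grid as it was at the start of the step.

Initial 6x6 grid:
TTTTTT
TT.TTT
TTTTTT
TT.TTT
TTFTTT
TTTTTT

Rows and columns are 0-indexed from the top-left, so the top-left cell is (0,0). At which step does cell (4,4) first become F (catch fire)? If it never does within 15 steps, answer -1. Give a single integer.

Step 1: cell (4,4)='T' (+3 fires, +1 burnt)
Step 2: cell (4,4)='F' (+6 fires, +3 burnt)
  -> target ignites at step 2
Step 3: cell (4,4)='.' (+7 fires, +6 burnt)
Step 4: cell (4,4)='.' (+7 fires, +7 burnt)
Step 5: cell (4,4)='.' (+5 fires, +7 burnt)
Step 6: cell (4,4)='.' (+4 fires, +5 burnt)
Step 7: cell (4,4)='.' (+1 fires, +4 burnt)
Step 8: cell (4,4)='.' (+0 fires, +1 burnt)
  fire out at step 8

2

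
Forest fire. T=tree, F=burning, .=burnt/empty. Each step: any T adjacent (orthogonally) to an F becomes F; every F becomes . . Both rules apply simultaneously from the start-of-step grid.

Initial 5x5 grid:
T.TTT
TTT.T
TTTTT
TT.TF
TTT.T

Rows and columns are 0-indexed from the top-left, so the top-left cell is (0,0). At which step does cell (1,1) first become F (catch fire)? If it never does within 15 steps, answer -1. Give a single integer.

Step 1: cell (1,1)='T' (+3 fires, +1 burnt)
Step 2: cell (1,1)='T' (+2 fires, +3 burnt)
Step 3: cell (1,1)='T' (+2 fires, +2 burnt)
Step 4: cell (1,1)='T' (+3 fires, +2 burnt)
Step 5: cell (1,1)='F' (+4 fires, +3 burnt)
  -> target ignites at step 5
Step 6: cell (1,1)='.' (+3 fires, +4 burnt)
Step 7: cell (1,1)='.' (+3 fires, +3 burnt)
Step 8: cell (1,1)='.' (+0 fires, +3 burnt)
  fire out at step 8

5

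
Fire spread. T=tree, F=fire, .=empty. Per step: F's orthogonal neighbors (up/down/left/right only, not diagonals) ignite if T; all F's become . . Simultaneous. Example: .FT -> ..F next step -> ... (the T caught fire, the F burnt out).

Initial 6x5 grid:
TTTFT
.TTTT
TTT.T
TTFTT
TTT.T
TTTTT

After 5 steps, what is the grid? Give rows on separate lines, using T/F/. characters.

Step 1: 7 trees catch fire, 2 burn out
  TTF.F
  .TTFT
  TTF.T
  TF.FT
  TTF.T
  TTTTT
Step 2: 8 trees catch fire, 7 burn out
  TF...
  .TF.F
  TF..T
  F...F
  TF..T
  TTFTT
Step 3: 8 trees catch fire, 8 burn out
  F....
  .F...
  F...F
  .....
  F...F
  TF.FT
Step 4: 2 trees catch fire, 8 burn out
  .....
  .....
  .....
  .....
  .....
  F...F
Step 5: 0 trees catch fire, 2 burn out
  .....
  .....
  .....
  .....
  .....
  .....

.....
.....
.....
.....
.....
.....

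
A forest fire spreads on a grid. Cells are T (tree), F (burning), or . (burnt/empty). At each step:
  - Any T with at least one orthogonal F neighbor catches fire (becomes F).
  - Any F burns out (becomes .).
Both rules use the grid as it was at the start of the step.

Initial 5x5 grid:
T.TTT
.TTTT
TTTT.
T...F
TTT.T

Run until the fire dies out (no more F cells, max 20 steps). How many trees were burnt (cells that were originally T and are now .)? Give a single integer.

Answer: 1

Derivation:
Step 1: +1 fires, +1 burnt (F count now 1)
Step 2: +0 fires, +1 burnt (F count now 0)
Fire out after step 2
Initially T: 17, now '.': 9
Total burnt (originally-T cells now '.'): 1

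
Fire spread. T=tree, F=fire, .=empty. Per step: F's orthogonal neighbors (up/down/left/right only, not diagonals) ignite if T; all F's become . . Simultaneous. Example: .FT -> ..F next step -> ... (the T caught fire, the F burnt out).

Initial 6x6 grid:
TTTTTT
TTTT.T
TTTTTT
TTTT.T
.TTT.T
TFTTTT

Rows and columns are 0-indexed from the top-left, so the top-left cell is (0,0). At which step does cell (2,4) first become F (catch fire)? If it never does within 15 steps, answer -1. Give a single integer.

Step 1: cell (2,4)='T' (+3 fires, +1 burnt)
Step 2: cell (2,4)='T' (+3 fires, +3 burnt)
Step 3: cell (2,4)='T' (+5 fires, +3 burnt)
Step 4: cell (2,4)='T' (+5 fires, +5 burnt)
Step 5: cell (2,4)='T' (+5 fires, +5 burnt)
Step 6: cell (2,4)='F' (+5 fires, +5 burnt)
  -> target ignites at step 6
Step 7: cell (2,4)='.' (+2 fires, +5 burnt)
Step 8: cell (2,4)='.' (+2 fires, +2 burnt)
Step 9: cell (2,4)='.' (+1 fires, +2 burnt)
Step 10: cell (2,4)='.' (+0 fires, +1 burnt)
  fire out at step 10

6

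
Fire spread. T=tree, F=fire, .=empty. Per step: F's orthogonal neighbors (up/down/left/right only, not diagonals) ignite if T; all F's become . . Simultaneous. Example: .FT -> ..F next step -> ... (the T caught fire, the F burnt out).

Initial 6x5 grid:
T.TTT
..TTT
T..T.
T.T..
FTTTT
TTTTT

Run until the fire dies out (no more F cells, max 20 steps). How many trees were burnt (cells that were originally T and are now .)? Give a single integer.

Answer: 12

Derivation:
Step 1: +3 fires, +1 burnt (F count now 3)
Step 2: +3 fires, +3 burnt (F count now 3)
Step 3: +3 fires, +3 burnt (F count now 3)
Step 4: +2 fires, +3 burnt (F count now 2)
Step 5: +1 fires, +2 burnt (F count now 1)
Step 6: +0 fires, +1 burnt (F count now 0)
Fire out after step 6
Initially T: 20, now '.': 22
Total burnt (originally-T cells now '.'): 12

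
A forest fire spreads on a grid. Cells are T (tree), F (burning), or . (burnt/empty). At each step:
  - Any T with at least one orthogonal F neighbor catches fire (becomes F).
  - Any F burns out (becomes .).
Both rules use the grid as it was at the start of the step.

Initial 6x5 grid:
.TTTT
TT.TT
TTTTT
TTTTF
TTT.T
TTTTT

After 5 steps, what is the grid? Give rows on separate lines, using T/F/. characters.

Step 1: 3 trees catch fire, 1 burn out
  .TTTT
  TT.TT
  TTTTF
  TTTF.
  TTT.F
  TTTTT
Step 2: 4 trees catch fire, 3 burn out
  .TTTT
  TT.TF
  TTTF.
  TTF..
  TTT..
  TTTTF
Step 3: 6 trees catch fire, 4 burn out
  .TTTF
  TT.F.
  TTF..
  TF...
  TTF..
  TTTF.
Step 4: 5 trees catch fire, 6 burn out
  .TTF.
  TT...
  TF...
  F....
  TF...
  TTF..
Step 5: 5 trees catch fire, 5 burn out
  .TF..
  TF...
  F....
  .....
  F....
  TF...

.TF..
TF...
F....
.....
F....
TF...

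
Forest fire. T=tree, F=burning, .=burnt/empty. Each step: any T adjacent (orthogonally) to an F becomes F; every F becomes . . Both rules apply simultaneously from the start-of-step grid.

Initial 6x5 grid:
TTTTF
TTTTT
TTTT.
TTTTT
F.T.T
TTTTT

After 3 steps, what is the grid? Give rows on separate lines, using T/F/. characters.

Step 1: 4 trees catch fire, 2 burn out
  TTTF.
  TTTTF
  TTTT.
  FTTTT
  ..T.T
  FTTTT
Step 2: 5 trees catch fire, 4 burn out
  TTF..
  TTTF.
  FTTT.
  .FTTT
  ..T.T
  .FTTT
Step 3: 7 trees catch fire, 5 burn out
  TF...
  FTF..
  .FTF.
  ..FTT
  ..T.T
  ..FTT

TF...
FTF..
.FTF.
..FTT
..T.T
..FTT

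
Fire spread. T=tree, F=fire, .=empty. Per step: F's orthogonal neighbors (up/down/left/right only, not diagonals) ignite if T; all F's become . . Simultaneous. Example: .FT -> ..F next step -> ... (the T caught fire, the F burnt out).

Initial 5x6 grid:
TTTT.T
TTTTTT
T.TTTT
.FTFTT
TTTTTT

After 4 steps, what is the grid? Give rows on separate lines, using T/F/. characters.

Step 1: 5 trees catch fire, 2 burn out
  TTTT.T
  TTTTTT
  T.TFTT
  ..F.FT
  TFTFTT
Step 2: 7 trees catch fire, 5 burn out
  TTTT.T
  TTTFTT
  T.F.FT
  .....F
  F.F.FT
Step 3: 5 trees catch fire, 7 burn out
  TTTF.T
  TTF.FT
  T....F
  ......
  .....F
Step 4: 3 trees catch fire, 5 burn out
  TTF..T
  TF...F
  T.....
  ......
  ......

TTF..T
TF...F
T.....
......
......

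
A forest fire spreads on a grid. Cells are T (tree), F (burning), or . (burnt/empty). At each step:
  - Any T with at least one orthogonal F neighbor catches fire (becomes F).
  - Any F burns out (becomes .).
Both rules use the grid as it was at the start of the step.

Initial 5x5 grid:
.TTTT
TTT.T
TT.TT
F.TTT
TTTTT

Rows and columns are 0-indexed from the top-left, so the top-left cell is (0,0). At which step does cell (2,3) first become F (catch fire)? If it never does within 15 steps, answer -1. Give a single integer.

Step 1: cell (2,3)='T' (+2 fires, +1 burnt)
Step 2: cell (2,3)='T' (+3 fires, +2 burnt)
Step 3: cell (2,3)='T' (+2 fires, +3 burnt)
Step 4: cell (2,3)='T' (+4 fires, +2 burnt)
Step 5: cell (2,3)='T' (+3 fires, +4 burnt)
Step 6: cell (2,3)='F' (+3 fires, +3 burnt)
  -> target ignites at step 6
Step 7: cell (2,3)='.' (+2 fires, +3 burnt)
Step 8: cell (2,3)='.' (+1 fires, +2 burnt)
Step 9: cell (2,3)='.' (+0 fires, +1 burnt)
  fire out at step 9

6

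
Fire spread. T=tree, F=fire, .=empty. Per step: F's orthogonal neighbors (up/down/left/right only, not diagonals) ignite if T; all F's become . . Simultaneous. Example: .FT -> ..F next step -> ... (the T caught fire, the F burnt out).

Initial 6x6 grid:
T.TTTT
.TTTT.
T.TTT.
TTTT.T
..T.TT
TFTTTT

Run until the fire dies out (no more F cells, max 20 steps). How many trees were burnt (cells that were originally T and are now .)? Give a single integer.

Answer: 25

Derivation:
Step 1: +2 fires, +1 burnt (F count now 2)
Step 2: +2 fires, +2 burnt (F count now 2)
Step 3: +2 fires, +2 burnt (F count now 2)
Step 4: +5 fires, +2 burnt (F count now 5)
Step 5: +4 fires, +5 burnt (F count now 4)
Step 6: +6 fires, +4 burnt (F count now 6)
Step 7: +2 fires, +6 burnt (F count now 2)
Step 8: +1 fires, +2 burnt (F count now 1)
Step 9: +1 fires, +1 burnt (F count now 1)
Step 10: +0 fires, +1 burnt (F count now 0)
Fire out after step 10
Initially T: 26, now '.': 35
Total burnt (originally-T cells now '.'): 25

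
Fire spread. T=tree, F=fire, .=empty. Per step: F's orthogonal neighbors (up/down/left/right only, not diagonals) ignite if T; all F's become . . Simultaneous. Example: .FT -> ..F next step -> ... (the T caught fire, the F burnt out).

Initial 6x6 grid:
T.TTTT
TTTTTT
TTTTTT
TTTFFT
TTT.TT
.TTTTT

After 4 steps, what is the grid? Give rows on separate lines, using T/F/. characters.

Step 1: 5 trees catch fire, 2 burn out
  T.TTTT
  TTTTTT
  TTTFFT
  TTF..F
  TTT.FT
  .TTTTT
Step 2: 8 trees catch fire, 5 burn out
  T.TTTT
  TTTFFT
  TTF..F
  TF....
  TTF..F
  .TTTFT
Step 3: 10 trees catch fire, 8 burn out
  T.TFFT
  TTF..F
  TF....
  F.....
  TF....
  .TFF.F
Step 4: 6 trees catch fire, 10 burn out
  T.F..F
  TF....
  F.....
  ......
  F.....
  .F....

T.F..F
TF....
F.....
......
F.....
.F....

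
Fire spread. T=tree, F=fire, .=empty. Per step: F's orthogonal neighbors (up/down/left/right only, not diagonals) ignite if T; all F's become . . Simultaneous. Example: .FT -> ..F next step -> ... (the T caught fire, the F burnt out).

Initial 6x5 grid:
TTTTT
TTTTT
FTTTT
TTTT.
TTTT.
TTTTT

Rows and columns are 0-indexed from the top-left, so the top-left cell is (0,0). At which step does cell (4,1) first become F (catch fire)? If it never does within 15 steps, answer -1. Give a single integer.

Step 1: cell (4,1)='T' (+3 fires, +1 burnt)
Step 2: cell (4,1)='T' (+5 fires, +3 burnt)
Step 3: cell (4,1)='F' (+6 fires, +5 burnt)
  -> target ignites at step 3
Step 4: cell (4,1)='.' (+6 fires, +6 burnt)
Step 5: cell (4,1)='.' (+4 fires, +6 burnt)
Step 6: cell (4,1)='.' (+2 fires, +4 burnt)
Step 7: cell (4,1)='.' (+1 fires, +2 burnt)
Step 8: cell (4,1)='.' (+0 fires, +1 burnt)
  fire out at step 8

3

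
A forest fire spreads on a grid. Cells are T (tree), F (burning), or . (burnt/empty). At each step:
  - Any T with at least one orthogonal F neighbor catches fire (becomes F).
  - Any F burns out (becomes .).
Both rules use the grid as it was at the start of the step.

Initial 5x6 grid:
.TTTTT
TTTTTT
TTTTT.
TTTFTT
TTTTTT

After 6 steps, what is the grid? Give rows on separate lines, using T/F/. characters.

Step 1: 4 trees catch fire, 1 burn out
  .TTTTT
  TTTTTT
  TTTFT.
  TTF.FT
  TTTFTT
Step 2: 7 trees catch fire, 4 burn out
  .TTTTT
  TTTFTT
  TTF.F.
  TF...F
  TTF.FT
Step 3: 7 trees catch fire, 7 burn out
  .TTFTT
  TTF.FT
  TF....
  F.....
  TF...F
Step 4: 6 trees catch fire, 7 burn out
  .TF.FT
  TF...F
  F.....
  ......
  F.....
Step 5: 3 trees catch fire, 6 burn out
  .F...F
  F.....
  ......
  ......
  ......
Step 6: 0 trees catch fire, 3 burn out
  ......
  ......
  ......
  ......
  ......

......
......
......
......
......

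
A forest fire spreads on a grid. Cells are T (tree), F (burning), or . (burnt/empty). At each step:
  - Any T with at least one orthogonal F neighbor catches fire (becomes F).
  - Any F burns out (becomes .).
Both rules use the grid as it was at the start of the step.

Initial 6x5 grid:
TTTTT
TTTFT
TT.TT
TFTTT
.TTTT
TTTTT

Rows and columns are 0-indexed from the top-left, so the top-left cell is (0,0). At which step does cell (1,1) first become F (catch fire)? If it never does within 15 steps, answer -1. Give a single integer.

Step 1: cell (1,1)='T' (+8 fires, +2 burnt)
Step 2: cell (1,1)='F' (+8 fires, +8 burnt)
  -> target ignites at step 2
Step 3: cell (1,1)='.' (+6 fires, +8 burnt)
Step 4: cell (1,1)='.' (+3 fires, +6 burnt)
Step 5: cell (1,1)='.' (+1 fires, +3 burnt)
Step 6: cell (1,1)='.' (+0 fires, +1 burnt)
  fire out at step 6

2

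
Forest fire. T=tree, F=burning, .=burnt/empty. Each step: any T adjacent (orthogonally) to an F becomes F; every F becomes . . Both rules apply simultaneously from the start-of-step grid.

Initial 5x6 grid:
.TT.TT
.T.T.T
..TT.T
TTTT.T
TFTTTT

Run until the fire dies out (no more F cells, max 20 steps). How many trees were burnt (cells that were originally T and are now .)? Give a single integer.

Step 1: +3 fires, +1 burnt (F count now 3)
Step 2: +3 fires, +3 burnt (F count now 3)
Step 3: +3 fires, +3 burnt (F count now 3)
Step 4: +2 fires, +3 burnt (F count now 2)
Step 5: +2 fires, +2 burnt (F count now 2)
Step 6: +1 fires, +2 burnt (F count now 1)
Step 7: +1 fires, +1 burnt (F count now 1)
Step 8: +1 fires, +1 burnt (F count now 1)
Step 9: +1 fires, +1 burnt (F count now 1)
Step 10: +0 fires, +1 burnt (F count now 0)
Fire out after step 10
Initially T: 20, now '.': 27
Total burnt (originally-T cells now '.'): 17

Answer: 17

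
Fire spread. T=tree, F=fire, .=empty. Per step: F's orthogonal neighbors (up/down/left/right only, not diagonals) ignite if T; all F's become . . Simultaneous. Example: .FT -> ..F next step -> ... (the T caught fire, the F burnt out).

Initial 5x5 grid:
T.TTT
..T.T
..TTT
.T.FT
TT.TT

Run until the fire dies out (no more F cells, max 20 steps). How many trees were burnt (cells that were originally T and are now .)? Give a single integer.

Step 1: +3 fires, +1 burnt (F count now 3)
Step 2: +3 fires, +3 burnt (F count now 3)
Step 3: +2 fires, +3 burnt (F count now 2)
Step 4: +2 fires, +2 burnt (F count now 2)
Step 5: +1 fires, +2 burnt (F count now 1)
Step 6: +0 fires, +1 burnt (F count now 0)
Fire out after step 6
Initially T: 15, now '.': 21
Total burnt (originally-T cells now '.'): 11

Answer: 11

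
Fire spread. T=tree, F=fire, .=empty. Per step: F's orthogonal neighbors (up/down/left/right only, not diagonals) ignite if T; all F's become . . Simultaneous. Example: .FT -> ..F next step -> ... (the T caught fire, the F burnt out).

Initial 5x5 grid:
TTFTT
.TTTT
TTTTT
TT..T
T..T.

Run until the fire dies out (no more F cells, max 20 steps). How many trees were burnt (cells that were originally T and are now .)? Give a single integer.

Answer: 17

Derivation:
Step 1: +3 fires, +1 burnt (F count now 3)
Step 2: +5 fires, +3 burnt (F count now 5)
Step 3: +3 fires, +5 burnt (F count now 3)
Step 4: +3 fires, +3 burnt (F count now 3)
Step 5: +2 fires, +3 burnt (F count now 2)
Step 6: +1 fires, +2 burnt (F count now 1)
Step 7: +0 fires, +1 burnt (F count now 0)
Fire out after step 7
Initially T: 18, now '.': 24
Total burnt (originally-T cells now '.'): 17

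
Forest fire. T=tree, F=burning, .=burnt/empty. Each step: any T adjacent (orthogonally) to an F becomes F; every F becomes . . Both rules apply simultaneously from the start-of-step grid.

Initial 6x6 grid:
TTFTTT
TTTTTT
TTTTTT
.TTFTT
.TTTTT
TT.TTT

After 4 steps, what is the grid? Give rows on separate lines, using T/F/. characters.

Step 1: 7 trees catch fire, 2 burn out
  TF.FTT
  TTFTTT
  TTTFTT
  .TF.FT
  .TTFTT
  TT.TTT
Step 2: 11 trees catch fire, 7 burn out
  F...FT
  TF.FTT
  TTF.FT
  .F...F
  .TF.FT
  TT.FTT
Step 3: 8 trees catch fire, 11 burn out
  .....F
  F...FT
  TF...F
  ......
  .F...F
  TT..FT
Step 4: 4 trees catch fire, 8 burn out
  ......
  .....F
  F.....
  ......
  ......
  TF...F

......
.....F
F.....
......
......
TF...F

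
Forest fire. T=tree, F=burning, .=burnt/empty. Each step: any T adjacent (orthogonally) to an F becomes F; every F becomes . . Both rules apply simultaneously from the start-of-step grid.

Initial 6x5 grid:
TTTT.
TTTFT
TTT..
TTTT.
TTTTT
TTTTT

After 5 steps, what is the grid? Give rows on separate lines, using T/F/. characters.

Step 1: 3 trees catch fire, 1 burn out
  TTTF.
  TTF.F
  TTT..
  TTTT.
  TTTTT
  TTTTT
Step 2: 3 trees catch fire, 3 burn out
  TTF..
  TF...
  TTF..
  TTTT.
  TTTTT
  TTTTT
Step 3: 4 trees catch fire, 3 burn out
  TF...
  F....
  TF...
  TTFT.
  TTTTT
  TTTTT
Step 4: 5 trees catch fire, 4 burn out
  F....
  .....
  F....
  TF.F.
  TTFTT
  TTTTT
Step 5: 4 trees catch fire, 5 burn out
  .....
  .....
  .....
  F....
  TF.FT
  TTFTT

.....
.....
.....
F....
TF.FT
TTFTT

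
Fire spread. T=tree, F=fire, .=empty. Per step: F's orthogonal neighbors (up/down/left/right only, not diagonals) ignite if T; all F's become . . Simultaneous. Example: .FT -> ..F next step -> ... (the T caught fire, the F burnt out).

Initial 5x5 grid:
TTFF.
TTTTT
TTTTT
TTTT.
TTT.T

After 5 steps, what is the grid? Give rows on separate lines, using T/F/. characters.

Step 1: 3 trees catch fire, 2 burn out
  TF...
  TTFFT
  TTTTT
  TTTT.
  TTT.T
Step 2: 5 trees catch fire, 3 burn out
  F....
  TF..F
  TTFFT
  TTTT.
  TTT.T
Step 3: 5 trees catch fire, 5 burn out
  .....
  F....
  TF..F
  TTFF.
  TTT.T
Step 4: 3 trees catch fire, 5 burn out
  .....
  .....
  F....
  TF...
  TTF.T
Step 5: 2 trees catch fire, 3 burn out
  .....
  .....
  .....
  F....
  TF..T

.....
.....
.....
F....
TF..T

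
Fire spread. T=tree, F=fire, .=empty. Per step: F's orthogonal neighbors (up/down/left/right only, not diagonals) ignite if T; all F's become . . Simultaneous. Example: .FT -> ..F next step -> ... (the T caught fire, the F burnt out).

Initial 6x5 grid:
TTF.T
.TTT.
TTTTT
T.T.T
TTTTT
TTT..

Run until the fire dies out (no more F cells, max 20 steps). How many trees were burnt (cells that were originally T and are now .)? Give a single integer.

Answer: 21

Derivation:
Step 1: +2 fires, +1 burnt (F count now 2)
Step 2: +4 fires, +2 burnt (F count now 4)
Step 3: +3 fires, +4 burnt (F count now 3)
Step 4: +3 fires, +3 burnt (F count now 3)
Step 5: +5 fires, +3 burnt (F count now 5)
Step 6: +3 fires, +5 burnt (F count now 3)
Step 7: +1 fires, +3 burnt (F count now 1)
Step 8: +0 fires, +1 burnt (F count now 0)
Fire out after step 8
Initially T: 22, now '.': 29
Total burnt (originally-T cells now '.'): 21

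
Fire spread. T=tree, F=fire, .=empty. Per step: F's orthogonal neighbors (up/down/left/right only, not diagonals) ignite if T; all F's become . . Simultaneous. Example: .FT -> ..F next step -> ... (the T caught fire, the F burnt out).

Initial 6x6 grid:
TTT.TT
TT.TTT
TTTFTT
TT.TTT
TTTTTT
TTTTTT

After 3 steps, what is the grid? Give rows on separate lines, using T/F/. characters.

Step 1: 4 trees catch fire, 1 burn out
  TTT.TT
  TT.FTT
  TTF.FT
  TT.FTT
  TTTTTT
  TTTTTT
Step 2: 5 trees catch fire, 4 burn out
  TTT.TT
  TT..FT
  TF...F
  TT..FT
  TTTFTT
  TTTTTT
Step 3: 9 trees catch fire, 5 burn out
  TTT.FT
  TF...F
  F.....
  TF...F
  TTF.FT
  TTTFTT

TTT.FT
TF...F
F.....
TF...F
TTF.FT
TTTFTT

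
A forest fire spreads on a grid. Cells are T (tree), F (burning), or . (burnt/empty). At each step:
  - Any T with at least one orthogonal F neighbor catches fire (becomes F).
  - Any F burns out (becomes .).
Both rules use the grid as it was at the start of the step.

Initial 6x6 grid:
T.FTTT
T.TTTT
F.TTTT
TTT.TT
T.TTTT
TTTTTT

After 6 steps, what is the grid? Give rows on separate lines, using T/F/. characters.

Step 1: 4 trees catch fire, 2 burn out
  T..FTT
  F.FTTT
  ..TTTT
  FTT.TT
  T.TTTT
  TTTTTT
Step 2: 6 trees catch fire, 4 burn out
  F...FT
  ...FTT
  ..FTTT
  .FT.TT
  F.TTTT
  TTTTTT
Step 3: 5 trees catch fire, 6 burn out
  .....F
  ....FT
  ...FTT
  ..F.TT
  ..TTTT
  FTTTTT
Step 4: 4 trees catch fire, 5 burn out
  ......
  .....F
  ....FT
  ....TT
  ..FTTT
  .FTTTT
Step 5: 4 trees catch fire, 4 burn out
  ......
  ......
  .....F
  ....FT
  ...FTT
  ..FTTT
Step 6: 3 trees catch fire, 4 burn out
  ......
  ......
  ......
  .....F
  ....FT
  ...FTT

......
......
......
.....F
....FT
...FTT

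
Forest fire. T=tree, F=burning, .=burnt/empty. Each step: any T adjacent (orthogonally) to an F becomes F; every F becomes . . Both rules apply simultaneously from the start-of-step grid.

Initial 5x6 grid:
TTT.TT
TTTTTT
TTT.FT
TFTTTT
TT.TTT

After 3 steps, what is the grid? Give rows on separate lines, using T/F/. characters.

Step 1: 7 trees catch fire, 2 burn out
  TTT.TT
  TTTTFT
  TFT..F
  F.FTFT
  TF.TTT
Step 2: 10 trees catch fire, 7 burn out
  TTT.FT
  TFTF.F
  F.F...
  ...F.F
  F..TFT
Step 3: 6 trees catch fire, 10 burn out
  TFT..F
  F.F...
  ......
  ......
  ...F.F

TFT..F
F.F...
......
......
...F.F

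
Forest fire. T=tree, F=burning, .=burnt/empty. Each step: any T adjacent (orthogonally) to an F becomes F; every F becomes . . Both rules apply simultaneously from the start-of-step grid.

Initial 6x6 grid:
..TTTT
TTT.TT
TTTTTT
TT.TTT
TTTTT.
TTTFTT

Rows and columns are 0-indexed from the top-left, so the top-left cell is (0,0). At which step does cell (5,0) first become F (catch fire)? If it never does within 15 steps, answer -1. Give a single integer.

Step 1: cell (5,0)='T' (+3 fires, +1 burnt)
Step 2: cell (5,0)='T' (+5 fires, +3 burnt)
Step 3: cell (5,0)='F' (+4 fires, +5 burnt)
  -> target ignites at step 3
Step 4: cell (5,0)='.' (+5 fires, +4 burnt)
Step 5: cell (5,0)='.' (+5 fires, +5 burnt)
Step 6: cell (5,0)='.' (+5 fires, +5 burnt)
Step 7: cell (5,0)='.' (+3 fires, +5 burnt)
Step 8: cell (5,0)='.' (+0 fires, +3 burnt)
  fire out at step 8

3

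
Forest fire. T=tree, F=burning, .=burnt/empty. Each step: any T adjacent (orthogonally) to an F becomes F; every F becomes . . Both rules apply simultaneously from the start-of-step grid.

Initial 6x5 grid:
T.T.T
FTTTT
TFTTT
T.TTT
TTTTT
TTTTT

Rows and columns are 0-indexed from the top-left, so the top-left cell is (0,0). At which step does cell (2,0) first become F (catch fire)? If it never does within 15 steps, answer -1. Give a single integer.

Step 1: cell (2,0)='F' (+4 fires, +2 burnt)
  -> target ignites at step 1
Step 2: cell (2,0)='.' (+4 fires, +4 burnt)
Step 3: cell (2,0)='.' (+6 fires, +4 burnt)
Step 4: cell (2,0)='.' (+6 fires, +6 burnt)
Step 5: cell (2,0)='.' (+4 fires, +6 burnt)
Step 6: cell (2,0)='.' (+1 fires, +4 burnt)
Step 7: cell (2,0)='.' (+0 fires, +1 burnt)
  fire out at step 7

1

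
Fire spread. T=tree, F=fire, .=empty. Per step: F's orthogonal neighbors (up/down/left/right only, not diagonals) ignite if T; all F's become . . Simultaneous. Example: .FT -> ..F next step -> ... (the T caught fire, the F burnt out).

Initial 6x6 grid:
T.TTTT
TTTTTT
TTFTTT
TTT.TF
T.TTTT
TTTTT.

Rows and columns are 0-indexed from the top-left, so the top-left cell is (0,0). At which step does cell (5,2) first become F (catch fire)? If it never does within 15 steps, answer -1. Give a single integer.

Step 1: cell (5,2)='T' (+7 fires, +2 burnt)
Step 2: cell (5,2)='T' (+9 fires, +7 burnt)
Step 3: cell (5,2)='F' (+8 fires, +9 burnt)
  -> target ignites at step 3
Step 4: cell (5,2)='.' (+5 fires, +8 burnt)
Step 5: cell (5,2)='.' (+1 fires, +5 burnt)
Step 6: cell (5,2)='.' (+0 fires, +1 burnt)
  fire out at step 6

3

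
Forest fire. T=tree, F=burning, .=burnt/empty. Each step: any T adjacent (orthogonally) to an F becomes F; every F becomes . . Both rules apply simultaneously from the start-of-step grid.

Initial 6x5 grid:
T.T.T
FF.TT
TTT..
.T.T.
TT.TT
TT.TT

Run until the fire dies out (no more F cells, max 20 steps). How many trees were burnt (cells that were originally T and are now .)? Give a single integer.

Answer: 9

Derivation:
Step 1: +3 fires, +2 burnt (F count now 3)
Step 2: +2 fires, +3 burnt (F count now 2)
Step 3: +1 fires, +2 burnt (F count now 1)
Step 4: +2 fires, +1 burnt (F count now 2)
Step 5: +1 fires, +2 burnt (F count now 1)
Step 6: +0 fires, +1 burnt (F count now 0)
Fire out after step 6
Initially T: 18, now '.': 21
Total burnt (originally-T cells now '.'): 9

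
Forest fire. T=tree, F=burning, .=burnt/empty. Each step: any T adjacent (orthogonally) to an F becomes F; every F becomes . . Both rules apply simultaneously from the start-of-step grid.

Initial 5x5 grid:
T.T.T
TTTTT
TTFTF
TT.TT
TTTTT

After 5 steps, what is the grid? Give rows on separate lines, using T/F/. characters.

Step 1: 5 trees catch fire, 2 burn out
  T.T.T
  TTFTF
  TF.F.
  TT.TF
  TTTTT
Step 2: 8 trees catch fire, 5 burn out
  T.F.F
  TF.F.
  F....
  TF.F.
  TTTTF
Step 3: 4 trees catch fire, 8 burn out
  T....
  F....
  .....
  F....
  TFTF.
Step 4: 3 trees catch fire, 4 burn out
  F....
  .....
  .....
  .....
  F.F..
Step 5: 0 trees catch fire, 3 burn out
  .....
  .....
  .....
  .....
  .....

.....
.....
.....
.....
.....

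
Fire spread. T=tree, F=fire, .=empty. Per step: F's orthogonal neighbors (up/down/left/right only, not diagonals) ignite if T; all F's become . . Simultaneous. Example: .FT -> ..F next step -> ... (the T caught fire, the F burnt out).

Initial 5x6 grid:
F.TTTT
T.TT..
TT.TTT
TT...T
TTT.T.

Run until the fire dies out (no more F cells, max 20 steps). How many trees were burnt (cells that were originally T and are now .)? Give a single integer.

Answer: 8

Derivation:
Step 1: +1 fires, +1 burnt (F count now 1)
Step 2: +1 fires, +1 burnt (F count now 1)
Step 3: +2 fires, +1 burnt (F count now 2)
Step 4: +2 fires, +2 burnt (F count now 2)
Step 5: +1 fires, +2 burnt (F count now 1)
Step 6: +1 fires, +1 burnt (F count now 1)
Step 7: +0 fires, +1 burnt (F count now 0)
Fire out after step 7
Initially T: 19, now '.': 19
Total burnt (originally-T cells now '.'): 8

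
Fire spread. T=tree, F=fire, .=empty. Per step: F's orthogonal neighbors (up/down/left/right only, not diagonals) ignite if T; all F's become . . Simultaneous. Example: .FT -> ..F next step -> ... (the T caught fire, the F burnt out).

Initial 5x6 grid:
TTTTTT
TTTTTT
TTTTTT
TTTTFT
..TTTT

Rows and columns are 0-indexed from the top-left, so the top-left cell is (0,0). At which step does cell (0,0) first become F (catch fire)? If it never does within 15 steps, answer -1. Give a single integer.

Step 1: cell (0,0)='T' (+4 fires, +1 burnt)
Step 2: cell (0,0)='T' (+6 fires, +4 burnt)
Step 3: cell (0,0)='T' (+6 fires, +6 burnt)
Step 4: cell (0,0)='T' (+5 fires, +6 burnt)
Step 5: cell (0,0)='T' (+3 fires, +5 burnt)
Step 6: cell (0,0)='T' (+2 fires, +3 burnt)
Step 7: cell (0,0)='F' (+1 fires, +2 burnt)
  -> target ignites at step 7
Step 8: cell (0,0)='.' (+0 fires, +1 burnt)
  fire out at step 8

7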